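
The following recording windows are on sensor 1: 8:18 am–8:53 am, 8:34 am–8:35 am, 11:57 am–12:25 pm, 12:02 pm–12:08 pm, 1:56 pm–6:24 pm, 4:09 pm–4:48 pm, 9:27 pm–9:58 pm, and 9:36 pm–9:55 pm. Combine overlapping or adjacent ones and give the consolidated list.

8:18 am–8:53 am, 11:57 am–12:25 pm, 1:56 pm–6:24 pm, 9:27 pm–9:58 pm

8:34 am–8:35 am overlaps/touches 8:18 am–8:53 am → extend to 8:18 am–8:53 am.
11:57 am–12:25 pm is disjoint → start new block.
12:02 pm–12:08 pm overlaps/touches 11:57 am–12:25 pm → extend to 11:57 am–12:25 pm.
1:56 pm–6:24 pm is disjoint → start new block.
4:09 pm–4:48 pm overlaps/touches 1:56 pm–6:24 pm → extend to 1:56 pm–6:24 pm.
9:27 pm–9:58 pm is disjoint → start new block.
9:36 pm–9:55 pm overlaps/touches 9:27 pm–9:58 pm → extend to 9:27 pm–9:58 pm.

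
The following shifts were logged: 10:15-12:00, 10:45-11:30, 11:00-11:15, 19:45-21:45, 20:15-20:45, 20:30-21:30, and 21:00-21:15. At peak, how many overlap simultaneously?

3

Walk the sorted start/end points keeping a running depth.
The depth first hits 3 at 11:00.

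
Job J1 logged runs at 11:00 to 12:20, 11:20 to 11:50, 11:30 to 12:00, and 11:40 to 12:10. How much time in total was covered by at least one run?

1 h 20 min

Merged: 11:00–12:20.
Length: 1 h 20 min.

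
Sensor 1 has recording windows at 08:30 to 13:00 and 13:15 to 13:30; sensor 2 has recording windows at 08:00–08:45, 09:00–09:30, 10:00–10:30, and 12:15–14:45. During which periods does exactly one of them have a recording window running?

08:00–08:30, 08:45–09:00, 09:30–10:00, 10:30–12:15, 13:00–13:15, 13:30–14:45

A \ B = 08:45–09:00, 09:30–10:00, 10:30–12:15.
B \ A = 08:00–08:30, 13:00–13:15, 13:30–14:45.
Union of the two gives the symmetric difference.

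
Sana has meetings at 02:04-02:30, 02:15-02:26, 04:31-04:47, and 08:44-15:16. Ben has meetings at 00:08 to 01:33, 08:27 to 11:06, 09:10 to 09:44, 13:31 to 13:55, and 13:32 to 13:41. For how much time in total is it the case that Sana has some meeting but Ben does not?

A, merged: 02:04–02:30, 04:31–04:47, 08:44–15:16.
B, merged: 00:08–01:33, 08:27–11:06, 13:31–13:55.
A \ B = 02:04–02:30, 04:31–04:47, 11:06–13:31, 13:55–15:16.
Total: 26 min + 16 min + 2 h 25 min + 1 h 21 min = 4 h 28 min.

4 h 28 min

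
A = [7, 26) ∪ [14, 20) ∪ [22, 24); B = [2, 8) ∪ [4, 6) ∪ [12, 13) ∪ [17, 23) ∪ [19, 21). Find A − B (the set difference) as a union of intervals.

Merge the first list: [7, 26).
Merge the second list: [2, 8), [12, 13), [17, 23).
[7, 26) with B removed leaves [8, 12), [13, 17), [23, 26).

[8, 12) ∪ [13, 17) ∪ [23, 26)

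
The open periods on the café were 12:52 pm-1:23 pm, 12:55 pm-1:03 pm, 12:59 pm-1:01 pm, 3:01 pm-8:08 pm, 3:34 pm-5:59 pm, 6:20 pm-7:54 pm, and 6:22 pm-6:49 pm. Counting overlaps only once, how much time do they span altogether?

5 h 38 min

Merged: 12:52 pm–1:23 pm, 3:01 pm–8:08 pm.
Lengths: 31 min + 5 h 7 min = 5 h 38 min.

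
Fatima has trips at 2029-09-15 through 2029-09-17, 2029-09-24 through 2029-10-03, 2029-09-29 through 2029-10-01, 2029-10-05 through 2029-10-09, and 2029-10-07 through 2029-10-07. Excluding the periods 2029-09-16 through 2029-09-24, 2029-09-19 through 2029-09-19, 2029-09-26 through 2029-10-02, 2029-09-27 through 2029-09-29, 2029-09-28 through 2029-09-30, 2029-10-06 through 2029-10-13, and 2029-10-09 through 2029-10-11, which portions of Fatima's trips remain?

2029-09-15 through 2029-09-15, 2029-09-25 through 2029-09-25, 2029-10-03 through 2029-10-03, 2029-10-05 through 2029-10-05

A, merged: 2029-09-15 through 2029-09-17, 2029-09-24 through 2029-10-03, 2029-10-05 through 2029-10-09.
B, merged: 2029-09-16 through 2029-09-24, 2029-09-26 through 2029-10-02, 2029-10-06 through 2029-10-13.
2029-09-15 through 2029-09-17 with B removed leaves 2029-09-15 through 2029-09-15.
2029-09-24 through 2029-10-03 with B removed leaves 2029-09-25 through 2029-09-25, 2029-10-03 through 2029-10-03.
2029-10-05 through 2029-10-09 with B removed leaves 2029-10-05 through 2029-10-05.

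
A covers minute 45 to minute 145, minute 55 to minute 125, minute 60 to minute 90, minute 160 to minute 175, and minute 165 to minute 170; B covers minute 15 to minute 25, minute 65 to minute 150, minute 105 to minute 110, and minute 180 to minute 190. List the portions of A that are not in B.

First set merges to minute 45 to minute 145, minute 160 to minute 175.
Second set merges to minute 15 to minute 25, minute 65 to minute 150, minute 180 to minute 190.
minute 45 to minute 145 with B removed leaves minute 45 to minute 65.
minute 160 to minute 175 is untouched.

minute 45 to minute 65, minute 160 to minute 175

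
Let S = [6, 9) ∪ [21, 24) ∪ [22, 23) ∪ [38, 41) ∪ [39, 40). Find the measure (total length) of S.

Merged: [6, 9), [21, 24), [38, 41).
Lengths: 3 + 3 + 3 = 9.

9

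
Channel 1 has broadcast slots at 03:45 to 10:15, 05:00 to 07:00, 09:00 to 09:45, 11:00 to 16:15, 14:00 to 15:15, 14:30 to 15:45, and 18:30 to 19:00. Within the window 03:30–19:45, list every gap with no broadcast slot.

After merging, the occupied span is 03:45–10:15, 11:00–16:15, 18:30–19:00.
Gaps within 03:30–19:45: 03:30–03:45, 10:15–11:00, 16:15–18:30, 19:00–19:45.

03:30–03:45, 10:15–11:00, 16:15–18:30, 19:00–19:45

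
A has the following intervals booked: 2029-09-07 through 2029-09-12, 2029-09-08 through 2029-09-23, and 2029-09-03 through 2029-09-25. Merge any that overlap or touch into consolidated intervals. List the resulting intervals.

Sort by start: 2029-09-03 through 2029-09-25, 2029-09-07 through 2029-09-12, 2029-09-08 through 2029-09-23.
2029-09-07 through 2029-09-12 overlaps/touches 2029-09-03 through 2029-09-25 → extend to 2029-09-03 through 2029-09-25.
2029-09-08 through 2029-09-23 overlaps/touches 2029-09-03 through 2029-09-25 → extend to 2029-09-03 through 2029-09-25.

2029-09-03 through 2029-09-25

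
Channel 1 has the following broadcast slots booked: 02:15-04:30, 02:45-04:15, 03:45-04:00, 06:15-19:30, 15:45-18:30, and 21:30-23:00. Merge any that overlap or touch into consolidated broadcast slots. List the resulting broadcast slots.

02:15–04:30, 06:15–19:30, 21:30–23:00

02:45–04:15 overlaps/touches 02:15–04:30 → extend to 02:15–04:30.
03:45–04:00 overlaps/touches 02:15–04:30 → extend to 02:15–04:30.
06:15–19:30 is disjoint → start new block.
15:45–18:30 overlaps/touches 06:15–19:30 → extend to 06:15–19:30.
21:30–23:00 is disjoint → start new block.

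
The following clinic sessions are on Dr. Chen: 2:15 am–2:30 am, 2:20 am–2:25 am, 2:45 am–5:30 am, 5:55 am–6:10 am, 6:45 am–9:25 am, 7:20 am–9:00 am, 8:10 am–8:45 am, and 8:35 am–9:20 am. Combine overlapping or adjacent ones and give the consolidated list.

2:20 am-2:25 am overlaps/touches 2:15 am-2:30 am → extend to 2:15 am-2:30 am.
2:45 am-5:30 am is disjoint → start new block.
5:55 am-6:10 am is disjoint → start new block.
6:45 am-9:25 am is disjoint → start new block.
7:20 am-9:00 am overlaps/touches 6:45 am-9:25 am → extend to 6:45 am-9:25 am.
8:10 am-8:45 am overlaps/touches 6:45 am-9:25 am → extend to 6:45 am-9:25 am.
8:35 am-9:20 am overlaps/touches 6:45 am-9:25 am → extend to 6:45 am-9:25 am.

2:15 am-2:30 am, 2:45 am-5:30 am, 5:55 am-6:10 am, 6:45 am-9:25 am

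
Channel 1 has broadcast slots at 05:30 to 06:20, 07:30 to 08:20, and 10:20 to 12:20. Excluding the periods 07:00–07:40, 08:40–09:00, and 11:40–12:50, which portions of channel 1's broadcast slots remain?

05:30–06:20: no B overlap → unchanged.
07:30–08:20 minus B → 07:40–08:20.
10:20–12:20 minus B → 10:20–11:40.

05:30–06:20, 07:40–08:20, 10:20–11:40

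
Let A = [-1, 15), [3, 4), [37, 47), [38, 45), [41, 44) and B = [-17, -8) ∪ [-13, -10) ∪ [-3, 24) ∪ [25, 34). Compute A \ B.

A, merged: [-1, 15), [37, 47).
B, merged: [-17, -8), [-3, 24), [25, 34).
[-1, 15) lies entirely inside B → drops out.
[37, 47) is untouched.

[37, 47)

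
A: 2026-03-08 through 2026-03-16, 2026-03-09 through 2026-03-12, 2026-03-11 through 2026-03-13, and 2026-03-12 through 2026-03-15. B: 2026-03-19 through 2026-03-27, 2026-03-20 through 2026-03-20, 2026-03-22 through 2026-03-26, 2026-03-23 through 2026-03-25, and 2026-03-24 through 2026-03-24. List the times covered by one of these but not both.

First set merges to 2026-03-08 through 2026-03-16.
Second set merges to 2026-03-19 through 2026-03-27.
Only in the first: 2026-03-08 through 2026-03-16.
Only in the second: 2026-03-19 through 2026-03-27.
Together these are the periods covered by exactly one.

2026-03-08 through 2026-03-16, 2026-03-19 through 2026-03-27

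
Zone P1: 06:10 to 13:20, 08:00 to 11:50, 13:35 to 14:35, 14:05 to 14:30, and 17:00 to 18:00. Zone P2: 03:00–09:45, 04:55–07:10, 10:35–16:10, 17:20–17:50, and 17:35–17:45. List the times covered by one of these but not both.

Merge the first list: 06:10-13:20, 13:35-14:35, 17:00-18:00.
Merge the second list: 03:00-09:45, 10:35-16:10, 17:20-17:50.
A but not B: 09:45-10:35, 17:00-17:20, 17:50-18:00.
B but not A: 03:00-06:10, 13:20-13:35, 14:35-16:10.
Combining gives A △ B.

03:00-06:10, 09:45-10:35, 13:20-13:35, 14:35-16:10, 17:00-17:20, 17:50-18:00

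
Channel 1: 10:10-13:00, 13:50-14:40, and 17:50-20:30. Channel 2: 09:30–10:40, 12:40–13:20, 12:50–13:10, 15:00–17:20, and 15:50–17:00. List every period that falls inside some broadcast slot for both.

10:10-10:40, 12:40-13:00

Merge the second list: 09:30-10:40, 12:40-13:20, 15:00-17:20.
10:10-13:00 meets the second set on 10:10-10:40, 12:40-13:00.
13:50-14:40: no overlap with the second set.
17:50-20:30: no overlap with the second set.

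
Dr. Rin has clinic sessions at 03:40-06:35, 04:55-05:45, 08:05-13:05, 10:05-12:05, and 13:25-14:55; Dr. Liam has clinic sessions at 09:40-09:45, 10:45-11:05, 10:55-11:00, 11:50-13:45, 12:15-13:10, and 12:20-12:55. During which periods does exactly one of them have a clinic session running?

03:40-06:35, 08:05-09:40, 09:45-10:45, 11:05-11:50, 13:05-13:25, 13:45-14:55

First set merges to 03:40-06:35, 08:05-13:05, 13:25-14:55.
Second set merges to 09:40-09:45, 10:45-11:05, 11:50-13:45.
A but not B: 03:40-06:35, 08:05-09:40, 09:45-10:45, 11:05-11:50, 13:45-14:55.
B but not A: 13:05-13:25.
Combining gives A △ B.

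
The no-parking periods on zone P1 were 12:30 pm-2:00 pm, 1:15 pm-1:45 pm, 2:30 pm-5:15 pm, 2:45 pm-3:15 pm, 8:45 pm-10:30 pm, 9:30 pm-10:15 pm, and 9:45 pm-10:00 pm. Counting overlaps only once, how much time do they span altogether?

6 h

Merged: 12:30 pm-2:00 pm, 2:30 pm-5:15 pm, 8:45 pm-10:30 pm.
Lengths: 1 h 30 min + 2 h 45 min + 1 h 45 min = 6 h.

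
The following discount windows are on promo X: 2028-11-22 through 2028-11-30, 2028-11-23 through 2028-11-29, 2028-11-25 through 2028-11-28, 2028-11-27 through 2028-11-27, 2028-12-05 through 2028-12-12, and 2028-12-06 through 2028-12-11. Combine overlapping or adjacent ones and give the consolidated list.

2028-11-23 through 2028-11-29 overlaps/touches 2028-11-22 through 2028-11-30 → extend to 2028-11-22 through 2028-11-30.
2028-11-25 through 2028-11-28 overlaps/touches 2028-11-22 through 2028-11-30 → extend to 2028-11-22 through 2028-11-30.
2028-11-27 through 2028-11-27 overlaps/touches 2028-11-22 through 2028-11-30 → extend to 2028-11-22 through 2028-11-30.
2028-12-05 through 2028-12-12 is disjoint → start new block.
2028-12-06 through 2028-12-11 overlaps/touches 2028-12-05 through 2028-12-12 → extend to 2028-12-05 through 2028-12-12.

2028-11-22 through 2028-11-30, 2028-12-05 through 2028-12-12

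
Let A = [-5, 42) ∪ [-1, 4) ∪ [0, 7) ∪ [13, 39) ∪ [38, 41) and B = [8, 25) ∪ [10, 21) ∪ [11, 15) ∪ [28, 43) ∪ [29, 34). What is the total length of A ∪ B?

48

A, merged: [-5, 42).
B, merged: [8, 25), [28, 43).
A ∪ B = [-5, 43).
Total: 48.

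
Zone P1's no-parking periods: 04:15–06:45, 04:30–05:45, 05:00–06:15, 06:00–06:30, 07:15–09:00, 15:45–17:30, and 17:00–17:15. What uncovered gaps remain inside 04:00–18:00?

After merging, the occupied span is 04:15–06:45, 07:15–09:00, 15:45–17:30.
Gaps within 04:00–18:00: 04:00–04:15, 06:45–07:15, 09:00–15:45, 17:30–18:00.

04:00–04:15, 06:45–07:15, 09:00–15:45, 17:30–18:00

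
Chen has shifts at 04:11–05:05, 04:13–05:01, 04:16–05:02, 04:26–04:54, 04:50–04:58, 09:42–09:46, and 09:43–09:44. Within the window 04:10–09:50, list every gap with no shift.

The merged coverage is 04:11–05:05, 09:42–09:46.
Gaps within 04:10–09:50: 04:10–04:11, 05:05–09:42, 09:46–09:50.

04:10–04:11, 05:05–09:42, 09:46–09:50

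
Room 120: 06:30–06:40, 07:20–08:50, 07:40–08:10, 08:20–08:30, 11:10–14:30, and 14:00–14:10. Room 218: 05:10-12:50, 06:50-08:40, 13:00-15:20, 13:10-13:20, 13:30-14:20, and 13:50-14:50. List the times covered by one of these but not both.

Merge the first list: 06:30–06:40, 07:20–08:50, 11:10–14:30.
Merge the second list: 05:10–12:50, 13:00–15:20.
A \ B = 12:50–13:00.
B \ A = 05:10–06:30, 06:40–07:20, 08:50–11:10, 14:30–15:20.
Union of the two gives the symmetric difference.

05:10–06:30, 06:40–07:20, 08:50–11:10, 12:50–13:00, 14:30–15:20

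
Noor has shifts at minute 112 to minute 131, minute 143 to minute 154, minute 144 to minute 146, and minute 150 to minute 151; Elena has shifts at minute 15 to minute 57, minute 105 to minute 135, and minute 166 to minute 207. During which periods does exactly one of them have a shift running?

Merge the first list: minute 112 to minute 131, minute 143 to minute 154.
A but not B: minute 143 to minute 154.
B but not A: minute 15 to minute 57, minute 105 to minute 112, minute 131 to minute 135, minute 166 to minute 207.
Combining gives A △ B.

minute 15 to minute 57, minute 105 to minute 112, minute 131 to minute 135, minute 143 to minute 154, minute 166 to minute 207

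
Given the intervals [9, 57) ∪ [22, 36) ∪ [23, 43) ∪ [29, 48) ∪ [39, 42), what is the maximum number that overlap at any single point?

4

Sweep endpoints in order; track running count of active intervals.
Peak of 4 reached at 29.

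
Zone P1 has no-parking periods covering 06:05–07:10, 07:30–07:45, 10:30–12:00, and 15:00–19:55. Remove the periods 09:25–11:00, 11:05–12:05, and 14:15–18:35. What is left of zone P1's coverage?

06:05–07:10, 07:30–07:45, 11:00–11:05, 18:35–19:55

06:05–07:10: nothing removed.
07:30–07:45: nothing removed.
10:30–12:00 \ B = 11:00–11:05.
15:00–19:55 \ B = 18:35–19:55.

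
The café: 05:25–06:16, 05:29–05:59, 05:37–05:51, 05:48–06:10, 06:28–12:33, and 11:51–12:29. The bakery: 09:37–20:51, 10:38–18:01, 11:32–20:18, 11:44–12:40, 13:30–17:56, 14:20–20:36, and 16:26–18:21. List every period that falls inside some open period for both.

09:37-12:33

A, merged: 05:25-06:16, 06:28-12:33.
B, merged: 09:37-20:51.
05:25-06:16: no overlap with the second set.
06:28-12:33 meets the second set on 09:37-12:33.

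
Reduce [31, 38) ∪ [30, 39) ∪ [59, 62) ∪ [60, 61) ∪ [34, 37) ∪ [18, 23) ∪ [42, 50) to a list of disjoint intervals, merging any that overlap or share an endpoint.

Sort by start: [18, 23), [30, 39), [31, 38), [34, 37), [42, 50), [59, 62), [60, 61).
[30, 39) is disjoint → start new block.
[31, 38) overlaps/touches [30, 39) → extend to [30, 39).
[34, 37) overlaps/touches [30, 39) → extend to [30, 39).
[42, 50) is disjoint → start new block.
[59, 62) is disjoint → start new block.
[60, 61) overlaps/touches [59, 62) → extend to [59, 62).

[18, 23) ∪ [30, 39) ∪ [42, 50) ∪ [59, 62)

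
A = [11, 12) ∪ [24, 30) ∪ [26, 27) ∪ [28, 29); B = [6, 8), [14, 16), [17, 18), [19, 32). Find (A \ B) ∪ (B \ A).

First set merges to [11, 12), [24, 30).
A \ B = [11, 12).
B \ A = [6, 8), [14, 16), [17, 18), [19, 24), [30, 32).
Union of the two gives the symmetric difference.

[6, 8) ∪ [11, 12) ∪ [14, 16) ∪ [17, 18) ∪ [19, 24) ∪ [30, 32)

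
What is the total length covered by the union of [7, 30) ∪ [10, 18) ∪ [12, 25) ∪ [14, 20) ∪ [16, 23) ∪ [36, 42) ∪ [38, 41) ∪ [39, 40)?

29

Merged: [7, 30), [36, 42).
Lengths: 23 + 6 = 29.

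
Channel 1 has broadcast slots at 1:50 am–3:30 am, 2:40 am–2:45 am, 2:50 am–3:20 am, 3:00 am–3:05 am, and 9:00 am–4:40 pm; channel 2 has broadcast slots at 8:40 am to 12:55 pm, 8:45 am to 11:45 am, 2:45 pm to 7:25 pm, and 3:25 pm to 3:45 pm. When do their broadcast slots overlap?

First set merges to 1:50 am–3:30 am, 9:00 am–4:40 pm.
Second set merges to 8:40 am–12:55 pm, 2:45 pm–7:25 pm.
1:50 am–3:30 am: no overlap with the second set.
9:00 am–4:40 pm meets the second set on 9:00 am–12:55 pm, 2:45 pm–4:40 pm.

9:00 am–12:55 pm, 2:45 pm–4:40 pm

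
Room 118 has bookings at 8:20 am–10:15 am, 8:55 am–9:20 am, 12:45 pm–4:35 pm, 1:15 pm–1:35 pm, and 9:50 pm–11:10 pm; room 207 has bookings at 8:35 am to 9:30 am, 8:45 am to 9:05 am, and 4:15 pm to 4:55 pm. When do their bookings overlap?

8:35 am–9:30 am, 4:15 pm–4:35 pm

Merge the first list: 8:20 am–10:15 am, 12:45 pm–4:35 pm, 9:50 pm–11:10 pm.
Merge the second list: 8:35 am–9:30 am, 4:15 pm–4:55 pm.
8:20 am–10:15 am meets the second set on 8:35 am–9:30 am.
12:45 pm–4:35 pm meets the second set on 4:15 pm–4:35 pm.
9:50 pm–11:10 pm: no overlap with the second set.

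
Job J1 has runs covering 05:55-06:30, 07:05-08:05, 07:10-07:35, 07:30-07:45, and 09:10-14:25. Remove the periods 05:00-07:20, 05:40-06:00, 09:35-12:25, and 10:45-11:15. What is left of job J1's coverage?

First set merges to 05:55–06:30, 07:05–08:05, 09:10–14:25.
Second set merges to 05:00–07:20, 09:35–12:25.
05:55–06:30: entirely removed.
07:05–08:05 \ B = 07:20–08:05.
09:10–14:25 \ B = 09:10–09:35, 12:25–14:25.

07:20–08:05, 09:10–09:35, 12:25–14:25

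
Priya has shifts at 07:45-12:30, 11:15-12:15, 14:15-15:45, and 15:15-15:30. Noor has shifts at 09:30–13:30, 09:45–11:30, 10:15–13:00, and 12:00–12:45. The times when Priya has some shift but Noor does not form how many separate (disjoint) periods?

A, merged: 07:45–12:30, 14:15–15:45.
B, merged: 09:30–13:30.
A \ B = 07:45–09:30, 14:15–15:45.
That is 2 disjoint pieces.

2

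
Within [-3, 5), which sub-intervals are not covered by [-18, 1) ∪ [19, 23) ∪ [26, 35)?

[1, 5)

After merging, the occupied span is [-18, 1), [19, 23), [26, 35).
Gaps within [-3, 5): [1, 5).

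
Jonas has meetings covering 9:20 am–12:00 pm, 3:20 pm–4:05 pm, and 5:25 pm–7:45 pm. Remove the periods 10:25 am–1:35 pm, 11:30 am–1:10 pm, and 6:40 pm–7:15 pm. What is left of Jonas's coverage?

Merge the second list: 10:25 am–1:35 pm, 6:40 pm–7:15 pm.
9:20 am–12:00 pm \ B = 9:20 am–10:25 am.
3:20 pm–4:05 pm: nothing removed.
5:25 pm–7:45 pm \ B = 5:25 pm–6:40 pm, 7:15 pm–7:45 pm.

9:20 am–10:25 am, 3:20 pm–4:05 pm, 5:25 pm–6:40 pm, 7:15 pm–7:45 pm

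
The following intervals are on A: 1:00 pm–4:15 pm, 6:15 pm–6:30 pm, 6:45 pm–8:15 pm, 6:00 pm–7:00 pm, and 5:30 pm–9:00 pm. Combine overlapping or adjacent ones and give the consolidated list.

Sort by start: 1:00 pm-4:15 pm, 5:30 pm-9:00 pm, 6:00 pm-7:00 pm, 6:15 pm-6:30 pm, 6:45 pm-8:15 pm.
5:30 pm-9:00 pm is disjoint → start new block.
6:00 pm-7:00 pm overlaps/touches 5:30 pm-9:00 pm → extend to 5:30 pm-9:00 pm.
6:15 pm-6:30 pm overlaps/touches 5:30 pm-9:00 pm → extend to 5:30 pm-9:00 pm.
6:45 pm-8:15 pm overlaps/touches 5:30 pm-9:00 pm → extend to 5:30 pm-9:00 pm.

1:00 pm-4:15 pm, 5:30 pm-9:00 pm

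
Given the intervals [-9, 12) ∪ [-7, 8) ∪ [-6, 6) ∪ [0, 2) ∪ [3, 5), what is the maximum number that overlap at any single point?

Sweep endpoints in order; track running count of active intervals.
Peak of 4 reached at 0.

4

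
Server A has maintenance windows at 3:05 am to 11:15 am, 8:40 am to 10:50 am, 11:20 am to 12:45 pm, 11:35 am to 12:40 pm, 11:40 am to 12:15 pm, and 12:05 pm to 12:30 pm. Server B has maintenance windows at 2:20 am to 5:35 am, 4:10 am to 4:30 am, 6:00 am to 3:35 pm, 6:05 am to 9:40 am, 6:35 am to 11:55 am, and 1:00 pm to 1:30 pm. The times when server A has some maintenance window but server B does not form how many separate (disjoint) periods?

Merge the first list: 3:05 am–11:15 am, 11:20 am–12:45 pm.
Merge the second list: 2:20 am–5:35 am, 6:00 am–3:35 pm.
A \ B = 5:35 am–6:00 am.
That is 1 disjoint piece.

1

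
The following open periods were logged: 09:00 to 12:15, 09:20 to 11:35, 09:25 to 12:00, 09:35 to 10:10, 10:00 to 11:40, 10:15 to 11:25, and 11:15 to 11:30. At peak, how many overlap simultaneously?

6

At 11:15, 6 of the intervals are simultaneously active.
No point has more.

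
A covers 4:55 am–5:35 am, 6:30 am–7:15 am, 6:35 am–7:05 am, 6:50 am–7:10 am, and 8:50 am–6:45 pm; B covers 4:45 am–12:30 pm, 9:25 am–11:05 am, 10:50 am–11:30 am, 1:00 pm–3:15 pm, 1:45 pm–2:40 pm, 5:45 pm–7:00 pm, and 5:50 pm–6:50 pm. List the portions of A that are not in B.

12:30 pm–1:00 pm, 3:15 pm–5:45 pm

Merge the first list: 4:55 am–5:35 am, 6:30 am–7:15 am, 8:50 am–6:45 pm.
Merge the second list: 4:45 am–12:30 pm, 1:00 pm–3:15 pm, 5:45 pm–7:00 pm.
4:55 am–5:35 am lies entirely inside B → drops out.
6:30 am–7:15 am lies entirely inside B → drops out.
8:50 am–6:45 pm with B removed leaves 12:30 pm–1:00 pm, 3:15 pm–5:45 pm.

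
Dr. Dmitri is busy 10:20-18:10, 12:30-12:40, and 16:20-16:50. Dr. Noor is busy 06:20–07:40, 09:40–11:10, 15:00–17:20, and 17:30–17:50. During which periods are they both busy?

10:20–11:10, 15:00–17:20, 17:30–17:50

First set merges to 10:20–18:10.
10:20–18:10 meets the second set on 10:20–11:10, 15:00–17:20, 17:30–17:50.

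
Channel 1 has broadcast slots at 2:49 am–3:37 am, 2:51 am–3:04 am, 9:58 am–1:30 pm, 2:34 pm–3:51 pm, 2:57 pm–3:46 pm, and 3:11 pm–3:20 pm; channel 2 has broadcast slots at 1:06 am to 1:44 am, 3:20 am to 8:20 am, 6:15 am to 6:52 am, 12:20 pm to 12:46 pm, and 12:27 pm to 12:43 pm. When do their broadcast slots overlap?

3:20 am-3:37 am, 12:20 pm-12:46 pm

Merge the first list: 2:49 am-3:37 am, 9:58 am-1:30 pm, 2:34 pm-3:51 pm.
Merge the second list: 1:06 am-1:44 am, 3:20 am-8:20 am, 12:20 pm-12:46 pm.
2:49 am-3:37 am meets the second set on 3:20 am-3:37 am.
9:58 am-1:30 pm meets the second set on 12:20 pm-12:46 pm.
2:34 pm-3:51 pm: no overlap with the second set.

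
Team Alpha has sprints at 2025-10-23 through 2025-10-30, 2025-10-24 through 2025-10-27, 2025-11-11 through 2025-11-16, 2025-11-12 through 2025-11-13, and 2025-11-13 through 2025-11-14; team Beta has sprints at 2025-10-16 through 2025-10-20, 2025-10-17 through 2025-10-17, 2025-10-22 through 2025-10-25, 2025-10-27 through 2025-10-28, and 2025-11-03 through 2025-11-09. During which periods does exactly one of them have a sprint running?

First set merges to 2025-10-23 through 2025-10-30, 2025-11-11 through 2025-11-16.
Second set merges to 2025-10-16 through 2025-10-20, 2025-10-22 through 2025-10-25, 2025-10-27 through 2025-10-28, 2025-11-03 through 2025-11-09.
A but not B: 2025-10-26 through 2025-10-26, 2025-10-29 through 2025-10-30, 2025-11-11 through 2025-11-16.
B but not A: 2025-10-16 through 2025-10-20, 2025-10-22 through 2025-10-22, 2025-11-03 through 2025-11-09.
Combining gives A △ B.

2025-10-16 through 2025-10-20, 2025-10-22 through 2025-10-22, 2025-10-26 through 2025-10-26, 2025-10-29 through 2025-10-30, 2025-11-03 through 2025-11-09, 2025-11-11 through 2025-11-16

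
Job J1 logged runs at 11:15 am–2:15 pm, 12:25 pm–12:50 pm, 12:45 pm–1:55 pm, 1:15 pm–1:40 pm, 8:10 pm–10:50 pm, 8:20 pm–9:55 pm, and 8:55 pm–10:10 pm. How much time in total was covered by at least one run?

5 h 40 min

Merged: 11:15 am-2:15 pm, 8:10 pm-10:50 pm.
Lengths: 3 h + 2 h 40 min = 5 h 40 min.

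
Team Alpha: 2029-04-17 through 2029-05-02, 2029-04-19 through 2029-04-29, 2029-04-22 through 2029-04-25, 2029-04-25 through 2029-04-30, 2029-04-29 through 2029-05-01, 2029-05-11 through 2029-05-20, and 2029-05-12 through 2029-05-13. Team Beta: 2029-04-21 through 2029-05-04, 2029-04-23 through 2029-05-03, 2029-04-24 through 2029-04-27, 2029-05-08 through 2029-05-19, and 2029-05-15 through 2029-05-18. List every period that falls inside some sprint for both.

2029-04-21 through 2029-05-02, 2029-05-11 through 2029-05-19

A, merged: 2029-04-17 through 2029-05-02, 2029-05-11 through 2029-05-20.
B, merged: 2029-04-21 through 2029-05-04, 2029-05-08 through 2029-05-19.
2029-04-17 through 2029-05-02 ∩ B → 2029-04-21 through 2029-05-02.
2029-05-11 through 2029-05-20 ∩ B → 2029-05-11 through 2029-05-19.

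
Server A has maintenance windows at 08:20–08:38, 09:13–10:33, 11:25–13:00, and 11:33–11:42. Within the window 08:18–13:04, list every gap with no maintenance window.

08:18-08:20, 08:38-09:13, 10:33-11:25, 13:00-13:04

The merged coverage is 08:20-08:38, 09:13-10:33, 11:25-13:00.
Uncovered inside 08:18-13:04: 08:18-08:20, 08:38-09:13, 10:33-11:25, 13:00-13:04.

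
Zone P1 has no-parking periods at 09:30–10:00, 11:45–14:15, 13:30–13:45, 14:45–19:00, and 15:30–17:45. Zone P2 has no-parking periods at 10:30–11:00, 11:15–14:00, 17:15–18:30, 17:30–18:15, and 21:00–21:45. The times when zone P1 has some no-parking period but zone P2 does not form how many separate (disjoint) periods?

Merge the first list: 09:30–10:00, 11:45–14:15, 14:45–19:00.
Merge the second list: 10:30–11:00, 11:15–14:00, 17:15–18:30, 21:00–21:45.
A \ B = 09:30–10:00, 14:00–14:15, 14:45–17:15, 18:30–19:00.
That is 4 disjoint pieces.

4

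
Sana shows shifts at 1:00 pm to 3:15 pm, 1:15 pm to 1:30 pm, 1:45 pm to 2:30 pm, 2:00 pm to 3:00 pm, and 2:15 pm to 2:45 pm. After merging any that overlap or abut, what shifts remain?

1:15 pm–1:30 pm overlaps/touches 1:00 pm–3:15 pm → extend to 1:00 pm–3:15 pm.
1:45 pm–2:30 pm overlaps/touches 1:00 pm–3:15 pm → extend to 1:00 pm–3:15 pm.
2:00 pm–3:00 pm overlaps/touches 1:00 pm–3:15 pm → extend to 1:00 pm–3:15 pm.
2:15 pm–2:45 pm overlaps/touches 1:00 pm–3:15 pm → extend to 1:00 pm–3:15 pm.

1:00 pm–3:15 pm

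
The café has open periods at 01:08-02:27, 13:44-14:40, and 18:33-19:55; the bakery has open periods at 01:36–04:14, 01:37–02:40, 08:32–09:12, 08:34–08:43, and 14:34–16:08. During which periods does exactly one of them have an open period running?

01:08-01:36, 02:27-04:14, 08:32-09:12, 13:44-14:34, 14:40-16:08, 18:33-19:55

Second set merges to 01:36-04:14, 08:32-09:12, 14:34-16:08.
A \ B = 01:08-01:36, 13:44-14:34, 18:33-19:55.
B \ A = 02:27-04:14, 08:32-09:12, 14:40-16:08.
Union of the two gives the symmetric difference.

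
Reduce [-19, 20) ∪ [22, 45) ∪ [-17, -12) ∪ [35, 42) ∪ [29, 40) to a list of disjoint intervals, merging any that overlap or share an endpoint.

Sort by start: [-19, 20), [-17, -12), [22, 45), [29, 40), [35, 42).
[-17, -12) overlaps/touches [-19, 20) → extend to [-19, 20).
[22, 45) is disjoint → start new block.
[29, 40) overlaps/touches [22, 45) → extend to [22, 45).
[35, 42) overlaps/touches [22, 45) → extend to [22, 45).

[-19, 20) ∪ [22, 45)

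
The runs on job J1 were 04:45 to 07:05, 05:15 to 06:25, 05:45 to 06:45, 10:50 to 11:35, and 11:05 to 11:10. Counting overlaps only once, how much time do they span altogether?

3 h 5 min

Merged: 04:45-07:05, 10:50-11:35.
Lengths: 2 h 20 min + 45 min = 3 h 5 min.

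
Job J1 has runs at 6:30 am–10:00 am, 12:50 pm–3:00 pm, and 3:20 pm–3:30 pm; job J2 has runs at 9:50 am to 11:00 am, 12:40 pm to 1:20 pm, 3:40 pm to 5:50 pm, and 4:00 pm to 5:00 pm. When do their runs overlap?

9:50 am-10:00 am, 12:50 pm-1:20 pm

Merge the second list: 9:50 am-11:00 am, 12:40 pm-1:20 pm, 3:40 pm-5:50 pm.
6:30 am-10:00 am overlaps B on 9:50 am-10:00 am.
12:50 pm-3:00 pm overlaps B on 12:50 pm-1:20 pm.
3:20 pm-3:30 pm falls entirely outside B.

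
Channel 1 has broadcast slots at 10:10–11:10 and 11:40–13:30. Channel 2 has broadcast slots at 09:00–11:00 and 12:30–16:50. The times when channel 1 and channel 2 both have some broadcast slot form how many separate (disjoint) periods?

2

A ∩ B = 10:10–11:00, 12:30–13:30.
That is 2 disjoint pieces.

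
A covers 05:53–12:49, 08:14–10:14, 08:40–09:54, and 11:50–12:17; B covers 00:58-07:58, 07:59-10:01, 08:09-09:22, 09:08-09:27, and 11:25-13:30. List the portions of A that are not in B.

First set merges to 05:53-12:49.
Second set merges to 00:58-07:58, 07:59-10:01, 11:25-13:30.
05:53-12:49 minus B → 07:58-07:59, 10:01-11:25.

07:58-07:59, 10:01-11:25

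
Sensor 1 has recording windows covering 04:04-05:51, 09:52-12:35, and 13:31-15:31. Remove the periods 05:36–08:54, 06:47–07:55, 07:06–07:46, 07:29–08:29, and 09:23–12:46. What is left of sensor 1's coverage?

04:04–05:36, 13:31–15:31

Merge the second list: 05:36–08:54, 09:23–12:46.
04:04–05:51 \ B = 04:04–05:36.
09:52–12:35: entirely removed.
13:31–15:31: nothing removed.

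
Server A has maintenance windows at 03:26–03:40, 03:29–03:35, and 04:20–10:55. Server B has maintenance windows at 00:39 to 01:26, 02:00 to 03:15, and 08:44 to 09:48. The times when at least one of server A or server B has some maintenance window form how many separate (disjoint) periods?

4

First set merges to 03:26–03:40, 04:20–10:55.
A ∪ B = 00:39–01:26, 02:00–03:15, 03:26–03:40, 04:20–10:55.
That is 4 disjoint pieces.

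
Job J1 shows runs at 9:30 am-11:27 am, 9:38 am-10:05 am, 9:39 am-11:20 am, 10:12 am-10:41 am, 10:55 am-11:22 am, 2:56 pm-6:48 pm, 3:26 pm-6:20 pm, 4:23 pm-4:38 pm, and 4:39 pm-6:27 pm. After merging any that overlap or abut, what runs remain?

9:30 am-11:27 am, 2:56 pm-6:48 pm

9:38 am-10:05 am overlaps/touches 9:30 am-11:27 am → extend to 9:30 am-11:27 am.
9:39 am-11:20 am overlaps/touches 9:30 am-11:27 am → extend to 9:30 am-11:27 am.
10:12 am-10:41 am overlaps/touches 9:30 am-11:27 am → extend to 9:30 am-11:27 am.
10:55 am-11:22 am overlaps/touches 9:30 am-11:27 am → extend to 9:30 am-11:27 am.
2:56 pm-6:48 pm is disjoint → start new block.
3:26 pm-6:20 pm overlaps/touches 2:56 pm-6:48 pm → extend to 2:56 pm-6:48 pm.
4:23 pm-4:38 pm overlaps/touches 2:56 pm-6:48 pm → extend to 2:56 pm-6:48 pm.
4:39 pm-6:27 pm overlaps/touches 2:56 pm-6:48 pm → extend to 2:56 pm-6:48 pm.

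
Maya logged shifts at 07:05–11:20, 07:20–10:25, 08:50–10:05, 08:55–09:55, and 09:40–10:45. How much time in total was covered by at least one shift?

4 h 15 min

Merged: 07:05–11:20.
Length: 4 h 15 min.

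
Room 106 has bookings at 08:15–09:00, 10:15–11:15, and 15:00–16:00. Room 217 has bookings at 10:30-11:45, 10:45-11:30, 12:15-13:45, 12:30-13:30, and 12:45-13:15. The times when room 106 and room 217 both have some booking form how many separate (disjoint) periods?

Second set merges to 10:30-11:45, 12:15-13:45.
A ∩ B = 10:30-11:15.
That is 1 disjoint piece.

1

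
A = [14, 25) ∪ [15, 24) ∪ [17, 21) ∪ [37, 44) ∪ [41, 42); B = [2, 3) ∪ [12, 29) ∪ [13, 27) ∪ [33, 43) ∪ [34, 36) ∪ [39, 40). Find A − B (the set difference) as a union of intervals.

[43, 44)

Merge the first list: [14, 25), [37, 44).
Merge the second list: [2, 3), [12, 29), [33, 43).
[14, 25): entirely removed.
[37, 44) \ B = [43, 44).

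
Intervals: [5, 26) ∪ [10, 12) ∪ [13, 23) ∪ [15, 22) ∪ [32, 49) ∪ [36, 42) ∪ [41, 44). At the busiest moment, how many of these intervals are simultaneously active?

Sweep endpoints in order; track running count of active intervals.
Peak of 3 reached at 15.

3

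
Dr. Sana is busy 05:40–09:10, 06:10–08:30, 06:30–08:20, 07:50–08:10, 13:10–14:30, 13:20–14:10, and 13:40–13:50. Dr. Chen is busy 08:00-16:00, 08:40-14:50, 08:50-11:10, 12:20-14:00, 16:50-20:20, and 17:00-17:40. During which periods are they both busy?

08:00–09:10, 13:10–14:30

First set merges to 05:40–09:10, 13:10–14:30.
Second set merges to 08:00–16:00, 16:50–20:20.
05:40–09:10 ∩ B → 08:00–09:10.
13:10–14:30 ∩ B → 13:10–14:30.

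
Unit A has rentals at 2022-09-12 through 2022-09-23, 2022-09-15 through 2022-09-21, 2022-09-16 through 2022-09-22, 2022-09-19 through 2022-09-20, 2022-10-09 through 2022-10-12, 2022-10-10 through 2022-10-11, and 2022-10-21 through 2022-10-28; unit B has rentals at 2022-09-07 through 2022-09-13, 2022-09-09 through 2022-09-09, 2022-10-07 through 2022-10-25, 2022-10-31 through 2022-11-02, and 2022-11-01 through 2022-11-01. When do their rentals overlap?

First set merges to 2022-09-12 through 2022-09-23, 2022-10-09 through 2022-10-12, 2022-10-21 through 2022-10-28.
Second set merges to 2022-09-07 through 2022-09-13, 2022-10-07 through 2022-10-25, 2022-10-31 through 2022-11-02.
2022-09-12 through 2022-09-23 ∩ B → 2022-09-12 through 2022-09-13.
2022-10-09 through 2022-10-12 ∩ B → 2022-10-09 through 2022-10-12.
2022-10-21 through 2022-10-28 ∩ B → 2022-10-21 through 2022-10-25.

2022-09-12 through 2022-09-13, 2022-10-09 through 2022-10-12, 2022-10-21 through 2022-10-25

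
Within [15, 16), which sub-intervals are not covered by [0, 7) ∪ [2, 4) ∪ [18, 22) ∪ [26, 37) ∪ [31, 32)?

The merged coverage is [0, 7), [18, 22), [26, 37).
Gaps within [15, 16): [15, 16).

[15, 16)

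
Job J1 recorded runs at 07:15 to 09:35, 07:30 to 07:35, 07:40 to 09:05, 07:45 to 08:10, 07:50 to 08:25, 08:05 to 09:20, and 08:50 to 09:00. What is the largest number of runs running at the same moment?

At 08:05, 5 of the intervals are simultaneously active.
No point has more.

5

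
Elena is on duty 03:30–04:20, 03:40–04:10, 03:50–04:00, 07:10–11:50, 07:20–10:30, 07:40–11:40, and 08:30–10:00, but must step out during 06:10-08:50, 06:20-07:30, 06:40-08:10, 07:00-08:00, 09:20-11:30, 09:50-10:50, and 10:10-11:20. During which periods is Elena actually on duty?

A, merged: 03:30-04:20, 07:10-11:50.
B, merged: 06:10-08:50, 09:20-11:30.
03:30-04:20 is untouched.
07:10-11:50 with B removed leaves 08:50-09:20, 11:30-11:50.

03:30-04:20, 08:50-09:20, 11:30-11:50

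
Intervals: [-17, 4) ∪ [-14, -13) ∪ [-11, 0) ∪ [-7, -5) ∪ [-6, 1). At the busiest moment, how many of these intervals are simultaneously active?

4

Sweep endpoints in order; track running count of active intervals.
Peak of 4 reached at -6.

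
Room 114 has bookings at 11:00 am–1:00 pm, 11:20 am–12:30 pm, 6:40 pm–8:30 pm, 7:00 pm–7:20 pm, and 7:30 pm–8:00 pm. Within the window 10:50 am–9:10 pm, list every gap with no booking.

The merged coverage is 11:00 am-1:00 pm, 6:40 pm-8:30 pm.
Gaps within 10:50 am-9:10 pm: 10:50 am-11:00 am, 1:00 pm-6:40 pm, 8:30 pm-9:10 pm.

10:50 am-11:00 am, 1:00 pm-6:40 pm, 8:30 pm-9:10 pm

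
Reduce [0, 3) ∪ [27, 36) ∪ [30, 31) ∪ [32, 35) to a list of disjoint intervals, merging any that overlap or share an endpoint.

[0, 3) ∪ [27, 36)

[27, 36) is disjoint → start new block.
[30, 31) overlaps/touches [27, 36) → extend to [27, 36).
[32, 35) overlaps/touches [27, 36) → extend to [27, 36).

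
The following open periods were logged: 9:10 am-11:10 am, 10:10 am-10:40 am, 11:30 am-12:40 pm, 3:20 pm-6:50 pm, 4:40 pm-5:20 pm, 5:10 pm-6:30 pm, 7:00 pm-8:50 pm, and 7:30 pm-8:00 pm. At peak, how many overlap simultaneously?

3

Sweep endpoints in order; track running count of active intervals.
Peak of 3 reached at 5:10 pm.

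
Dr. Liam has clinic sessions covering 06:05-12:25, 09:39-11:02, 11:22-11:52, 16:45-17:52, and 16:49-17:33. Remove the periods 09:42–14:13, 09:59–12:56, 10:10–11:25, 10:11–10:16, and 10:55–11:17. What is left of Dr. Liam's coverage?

06:05–09:42, 16:45–17:52

Merge the first list: 06:05–12:25, 16:45–17:52.
Merge the second list: 09:42–14:13.
06:05–12:25 with B removed leaves 06:05–09:42.
16:45–17:52 is untouched.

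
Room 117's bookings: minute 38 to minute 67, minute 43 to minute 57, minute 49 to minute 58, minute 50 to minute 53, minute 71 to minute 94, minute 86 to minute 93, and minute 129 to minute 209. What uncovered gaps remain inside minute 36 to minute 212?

The merged coverage is minute 38 to minute 67, minute 71 to minute 94, minute 129 to minute 209.
Complement within minute 36 to minute 212: minute 36 to minute 38, minute 67 to minute 71, minute 94 to minute 129, minute 209 to minute 212.

minute 36 to minute 38, minute 67 to minute 71, minute 94 to minute 129, minute 209 to minute 212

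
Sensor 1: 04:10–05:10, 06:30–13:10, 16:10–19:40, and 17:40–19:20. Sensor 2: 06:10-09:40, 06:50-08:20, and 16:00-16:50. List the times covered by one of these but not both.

04:10–05:10, 06:10–06:30, 09:40–13:10, 16:00–16:10, 16:50–19:40

First set merges to 04:10–05:10, 06:30–13:10, 16:10–19:40.
Second set merges to 06:10–09:40, 16:00–16:50.
A \ B = 04:10–05:10, 09:40–13:10, 16:50–19:40.
B \ A = 06:10–06:30, 16:00–16:10.
Union of the two gives the symmetric difference.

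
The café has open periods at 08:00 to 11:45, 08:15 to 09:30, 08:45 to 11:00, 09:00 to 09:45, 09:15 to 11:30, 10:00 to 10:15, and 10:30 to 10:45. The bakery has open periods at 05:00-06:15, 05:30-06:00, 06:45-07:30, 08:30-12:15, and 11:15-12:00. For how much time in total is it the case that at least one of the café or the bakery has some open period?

6 h 15 min

A, merged: 08:00–11:45.
B, merged: 05:00–06:15, 06:45–07:30, 08:30–12:15.
A ∪ B = 05:00–06:15, 06:45–07:30, 08:00–12:15.
Total: 1 h 15 min + 45 min + 4 h 15 min = 6 h 15 min.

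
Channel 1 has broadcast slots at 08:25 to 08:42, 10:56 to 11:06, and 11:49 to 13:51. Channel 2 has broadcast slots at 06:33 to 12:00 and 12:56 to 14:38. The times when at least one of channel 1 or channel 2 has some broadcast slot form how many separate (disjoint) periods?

A ∪ B = 06:33-14:38.
That is 1 disjoint piece.

1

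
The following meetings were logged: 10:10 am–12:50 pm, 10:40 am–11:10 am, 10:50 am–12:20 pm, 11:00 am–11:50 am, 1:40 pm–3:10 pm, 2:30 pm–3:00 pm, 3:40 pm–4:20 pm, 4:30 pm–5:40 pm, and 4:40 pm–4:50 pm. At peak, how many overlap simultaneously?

4

At 11:00 am, 4 of the intervals are simultaneously active.
No point has more.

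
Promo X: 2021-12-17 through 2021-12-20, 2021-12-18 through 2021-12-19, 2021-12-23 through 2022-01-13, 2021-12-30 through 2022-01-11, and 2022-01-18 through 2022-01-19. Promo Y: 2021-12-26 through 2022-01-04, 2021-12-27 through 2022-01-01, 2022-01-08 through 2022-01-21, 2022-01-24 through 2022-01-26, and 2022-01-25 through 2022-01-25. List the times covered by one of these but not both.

2021-12-17 through 2021-12-20, 2021-12-23 through 2021-12-25, 2022-01-05 through 2022-01-07, 2022-01-14 through 2022-01-17, 2022-01-20 through 2022-01-21, 2022-01-24 through 2022-01-26

A, merged: 2021-12-17 through 2021-12-20, 2021-12-23 through 2022-01-13, 2022-01-18 through 2022-01-19.
B, merged: 2021-12-26 through 2022-01-04, 2022-01-08 through 2022-01-21, 2022-01-24 through 2022-01-26.
A \ B = 2021-12-17 through 2021-12-20, 2021-12-23 through 2021-12-25, 2022-01-05 through 2022-01-07.
B \ A = 2022-01-14 through 2022-01-17, 2022-01-20 through 2022-01-21, 2022-01-24 through 2022-01-26.
Union of the two gives the symmetric difference.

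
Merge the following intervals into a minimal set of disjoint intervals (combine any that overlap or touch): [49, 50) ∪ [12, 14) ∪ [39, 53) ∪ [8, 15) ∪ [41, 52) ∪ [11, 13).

Sort by start: [8, 15), [11, 13), [12, 14), [39, 53), [41, 52), [49, 50).
[11, 13) overlaps/touches [8, 15) → extend to [8, 15).
[12, 14) overlaps/touches [8, 15) → extend to [8, 15).
[39, 53) is disjoint → start new block.
[41, 52) overlaps/touches [39, 53) → extend to [39, 53).
[49, 50) overlaps/touches [39, 53) → extend to [39, 53).

[8, 15) ∪ [39, 53)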